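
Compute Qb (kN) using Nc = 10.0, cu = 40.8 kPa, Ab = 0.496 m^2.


Using Qb = Nc * cu * Ab
Qb = 10.0 * 40.8 * 0.496
Qb = 202.37 kN


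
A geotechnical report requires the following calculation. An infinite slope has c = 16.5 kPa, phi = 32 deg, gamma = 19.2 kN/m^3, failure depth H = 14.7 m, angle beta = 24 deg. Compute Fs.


Using Fs = c / (gamma*H*sin(beta)*cos(beta)) + tan(phi)/tan(beta)
Cohesion contribution = 16.5 / (19.2*14.7*sin(24)*cos(24))
Cohesion contribution = 0.157334
Friction contribution = tan(32)/tan(24) = 1.40348
Fs = 0.157334 + 1.40348
Fs = 1.561


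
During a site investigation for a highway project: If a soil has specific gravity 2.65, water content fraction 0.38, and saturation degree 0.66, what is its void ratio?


Using the relation e = Gs * w / S
e = 2.65 * 0.38 / 0.66
e = 1.5258


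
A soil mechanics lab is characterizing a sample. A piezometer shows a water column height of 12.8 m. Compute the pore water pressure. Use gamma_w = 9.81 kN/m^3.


Using u = gamma_w * h_w
u = 9.81 * 12.8
u = 125.57 kPa


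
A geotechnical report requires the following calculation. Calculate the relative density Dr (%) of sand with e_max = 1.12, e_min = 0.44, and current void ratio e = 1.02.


Using Dr = (e_max - e) / (e_max - e_min) * 100
e_max - e = 1.12 - 1.02 = 0.1
e_max - e_min = 1.12 - 0.44 = 0.68
Dr = 0.1 / 0.68 * 100
Dr = 14.71 %


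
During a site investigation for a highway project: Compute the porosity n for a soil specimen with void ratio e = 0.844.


Result: 0.4577

Derivation:
Using the relation n = e / (1 + e)
n = 0.844 / (1 + 0.844)
n = 0.844 / 1.844
n = 0.4577


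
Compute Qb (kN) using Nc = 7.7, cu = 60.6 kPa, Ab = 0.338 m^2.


Using Qb = Nc * cu * Ab
Qb = 7.7 * 60.6 * 0.338
Qb = 157.72 kN


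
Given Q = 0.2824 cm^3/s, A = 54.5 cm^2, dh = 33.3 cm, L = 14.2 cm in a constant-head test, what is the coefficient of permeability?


Compute hydraulic gradient:
i = dh / L = 33.3 / 14.2 = 2.34507
Then apply Darcy's law:
k = Q / (A * i)
k = 0.2824 / (54.5 * 2.34507)
k = 0.2824 / 127.806
k = 0.00221 cm/s


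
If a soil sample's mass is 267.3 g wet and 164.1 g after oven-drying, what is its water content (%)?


Using w = (m_wet - m_dry) / m_dry * 100
m_wet - m_dry = 267.3 - 164.1 = 103.2 g
w = 103.2 / 164.1 * 100
w = 62.89 %


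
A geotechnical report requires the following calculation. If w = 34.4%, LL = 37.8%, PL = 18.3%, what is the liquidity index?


Result: 0.826

Derivation:
First compute the plasticity index:
PI = LL - PL = 37.8 - 18.3 = 19.5
Then compute the liquidity index:
LI = (w - PL) / PI
LI = (34.4 - 18.3) / 19.5
LI = 0.826


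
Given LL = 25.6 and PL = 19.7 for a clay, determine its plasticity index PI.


Using PI = LL - PL
PI = 25.6 - 19.7
PI = 5.9


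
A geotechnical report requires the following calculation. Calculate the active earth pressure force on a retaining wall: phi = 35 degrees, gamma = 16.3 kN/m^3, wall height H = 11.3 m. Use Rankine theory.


Result: 282.01 kN/m

Derivation:
Compute active earth pressure coefficient:
Ka = tan^2(45 - phi/2) = tan^2(27.5) = 0.27099
Compute active force:
Pa = 0.5 * Ka * gamma * H^2
Pa = 0.5 * 0.27099 * 16.3 * 11.3^2
Pa = 282.01 kN/m


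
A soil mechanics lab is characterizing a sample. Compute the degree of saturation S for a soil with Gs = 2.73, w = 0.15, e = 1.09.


Using S = Gs * w / e
S = 2.73 * 0.15 / 1.09
S = 0.3757


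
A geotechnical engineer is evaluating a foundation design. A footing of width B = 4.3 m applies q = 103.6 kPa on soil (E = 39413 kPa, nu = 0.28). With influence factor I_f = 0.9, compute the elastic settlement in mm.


Using Se = q * B * (1 - nu^2) * I_f / E
1 - nu^2 = 1 - 0.28^2 = 0.9216
Se = 103.6 * 4.3 * 0.9216 * 0.9 / 39413
Se = 0.009375 m
Convert to mm: Se = 0.009375 * 1000 = 9.375 mm


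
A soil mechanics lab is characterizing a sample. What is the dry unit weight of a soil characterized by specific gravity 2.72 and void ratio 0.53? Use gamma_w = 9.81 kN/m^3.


Using gamma_d = Gs * gamma_w / (1 + e)
gamma_d = 2.72 * 9.81 / (1 + 0.53)
gamma_d = 2.72 * 9.81 / 1.53
gamma_d = 17.44 kN/m^3


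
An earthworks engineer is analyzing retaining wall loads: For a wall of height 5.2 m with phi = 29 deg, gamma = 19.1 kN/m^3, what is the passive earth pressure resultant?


Compute passive earth pressure coefficient:
Kp = tan^2(45 + phi/2) = tan^2(59.5) = 2.88206
Compute passive force:
Pp = 0.5 * Kp * gamma * H^2
Pp = 0.5 * 2.88206 * 19.1 * 5.2^2
Pp = 744.24 kN/m


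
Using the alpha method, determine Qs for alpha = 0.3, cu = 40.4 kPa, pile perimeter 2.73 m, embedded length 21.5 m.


Result: 711.38 kN

Derivation:
Using Qs = alpha * cu * perimeter * L
Qs = 0.3 * 40.4 * 2.73 * 21.5
Qs = 711.38 kN


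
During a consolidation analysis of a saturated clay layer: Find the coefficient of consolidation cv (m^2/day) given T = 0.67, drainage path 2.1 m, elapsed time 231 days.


Using cv = T * H_dr^2 / t
H_dr^2 = 2.1^2 = 4.41
cv = 0.67 * 4.41 / 231
cv = 0.01279 m^2/day


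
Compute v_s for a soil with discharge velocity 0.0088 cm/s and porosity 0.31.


Result: 0.02839 cm/s

Derivation:
Using v_s = v_d / n
v_s = 0.0088 / 0.31
v_s = 0.02839 cm/s


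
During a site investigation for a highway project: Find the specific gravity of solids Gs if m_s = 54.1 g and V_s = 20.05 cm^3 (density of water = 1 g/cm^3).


Using Gs = m_s / (V_s * rho_w)
Since rho_w = 1 g/cm^3:
Gs = 54.1 / 20.05
Gs = 2.698


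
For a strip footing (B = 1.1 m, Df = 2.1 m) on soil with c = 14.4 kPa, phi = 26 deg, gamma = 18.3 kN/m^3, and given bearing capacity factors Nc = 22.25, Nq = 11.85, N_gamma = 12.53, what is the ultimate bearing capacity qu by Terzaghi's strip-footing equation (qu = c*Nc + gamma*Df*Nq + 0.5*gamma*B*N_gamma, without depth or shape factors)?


Compute qu = c*Nc + gamma*Df*Nq + 0.5*gamma*B*N_gamma
Term 1: 14.4 * 22.25 = 320.4
Term 2: 18.3 * 2.1 * 11.85 = 455.3955
Term 3: 0.5 * 18.3 * 1.1 * 12.53 = 126.11445
qu = 320.4 + 455.3955 + 126.11445
qu = 901.91 kPa


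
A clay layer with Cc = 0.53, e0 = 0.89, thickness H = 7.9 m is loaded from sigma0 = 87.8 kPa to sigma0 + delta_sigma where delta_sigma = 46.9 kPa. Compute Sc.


Using Sc = Cc * H / (1 + e0) * log10((sigma0 + delta_sigma) / sigma0)
Stress ratio = (87.8 + 46.9) / 87.8 = 1.53417
log10(1.53417) = 0.185873
Cc * H / (1 + e0) = 0.53 * 7.9 / (1 + 0.89) = 2.21534
Sc = 2.21534 * 0.185873
Sc = 0.4118 m


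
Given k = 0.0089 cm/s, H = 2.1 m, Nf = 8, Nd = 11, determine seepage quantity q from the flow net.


Convert k to m/s for unit consistency with H:
k = 0.0089 cm/s = 0.0089 / 100 m/s = 8.9e-05 m/s
Using q = k * H * Nf / Nd
Nf / Nd = 8 / 11 = 0.7273
q = 8.9e-05 * 2.1 * 0.7273
q = 0.0001359 m^3/s per m


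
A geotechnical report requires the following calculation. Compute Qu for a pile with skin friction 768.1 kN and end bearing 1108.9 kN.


Using Qu = Qf + Qb
Qu = 768.1 + 1108.9
Qu = 1877.0 kN


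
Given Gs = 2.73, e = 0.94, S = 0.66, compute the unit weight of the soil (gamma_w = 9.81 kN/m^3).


Using gamma = gamma_w * (Gs + S*e) / (1 + e)
Numerator: Gs + S*e = 2.73 + 0.66*0.94 = 3.3504
Denominator: 1 + e = 1 + 0.94 = 1.94
gamma = 9.81 * 3.3504 / 1.94
gamma = 16.942 kN/m^3


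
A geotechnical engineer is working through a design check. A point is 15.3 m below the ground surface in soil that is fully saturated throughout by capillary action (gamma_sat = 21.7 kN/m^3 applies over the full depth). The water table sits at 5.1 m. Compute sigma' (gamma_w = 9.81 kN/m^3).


Total stress = gamma_sat * depth
sigma = 21.7 * 15.3 = 332.01 kPa
Pore water pressure u = gamma_w * (depth - d_wt)
u = 9.81 * (15.3 - 5.1) = 100.062 kPa
Effective stress = sigma - u
sigma' = 332.01 - 100.062 = 231.95 kPa


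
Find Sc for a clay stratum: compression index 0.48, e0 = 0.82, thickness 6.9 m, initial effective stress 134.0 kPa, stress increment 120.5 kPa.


Using Sc = Cc * H / (1 + e0) * log10((sigma0 + delta_sigma) / sigma0)
Stress ratio = (134.0 + 120.5) / 134.0 = 1.89925
log10(1.89925) = 0.278583
Cc * H / (1 + e0) = 0.48 * 6.9 / (1 + 0.82) = 1.81978
Sc = 1.81978 * 0.278583
Sc = 0.507 m


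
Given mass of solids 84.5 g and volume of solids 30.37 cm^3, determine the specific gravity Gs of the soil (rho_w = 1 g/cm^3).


Result: 2.782

Derivation:
Using Gs = m_s / (V_s * rho_w)
Since rho_w = 1 g/cm^3:
Gs = 84.5 / 30.37
Gs = 2.782


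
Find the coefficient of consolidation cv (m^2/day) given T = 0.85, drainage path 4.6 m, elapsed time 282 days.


Using cv = T * H_dr^2 / t
H_dr^2 = 4.6^2 = 21.16
cv = 0.85 * 21.16 / 282
cv = 0.06378 m^2/day


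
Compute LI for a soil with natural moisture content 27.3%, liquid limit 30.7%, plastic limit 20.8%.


First compute the plasticity index:
PI = LL - PL = 30.7 - 20.8 = 9.9
Then compute the liquidity index:
LI = (w - PL) / PI
LI = (27.3 - 20.8) / 9.9
LI = 0.657


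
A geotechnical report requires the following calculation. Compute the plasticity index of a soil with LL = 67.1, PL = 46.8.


Using PI = LL - PL
PI = 67.1 - 46.8
PI = 20.3


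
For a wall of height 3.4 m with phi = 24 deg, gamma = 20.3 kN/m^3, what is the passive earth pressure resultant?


Compute passive earth pressure coefficient:
Kp = tan^2(45 + phi/2) = tan^2(57.0) = 2.371184
Compute passive force:
Pp = 0.5 * Kp * gamma * H^2
Pp = 0.5 * 2.371184 * 20.3 * 3.4^2
Pp = 278.22 kN/m


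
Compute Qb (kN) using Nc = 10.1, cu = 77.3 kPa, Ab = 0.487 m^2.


Result: 380.22 kN

Derivation:
Using Qb = Nc * cu * Ab
Qb = 10.1 * 77.3 * 0.487
Qb = 380.22 kN


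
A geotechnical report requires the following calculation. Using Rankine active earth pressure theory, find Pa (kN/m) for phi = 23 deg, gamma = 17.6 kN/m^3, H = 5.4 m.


Compute active earth pressure coefficient:
Ka = tan^2(45 - phi/2) = tan^2(33.5) = 0.438092
Compute active force:
Pa = 0.5 * Ka * gamma * H^2
Pa = 0.5 * 0.438092 * 17.6 * 5.4^2
Pa = 112.42 kN/m


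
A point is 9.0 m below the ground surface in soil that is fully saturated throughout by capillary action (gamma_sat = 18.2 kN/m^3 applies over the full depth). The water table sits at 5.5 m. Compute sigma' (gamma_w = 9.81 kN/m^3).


Result: 129.47 kPa

Derivation:
Total stress = gamma_sat * depth
sigma = 18.2 * 9.0 = 163.8 kPa
Pore water pressure u = gamma_w * (depth - d_wt)
u = 9.81 * (9.0 - 5.5) = 34.335 kPa
Effective stress = sigma - u
sigma' = 163.8 - 34.335 = 129.47 kPa


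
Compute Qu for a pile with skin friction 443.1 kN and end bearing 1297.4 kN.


Using Qu = Qf + Qb
Qu = 443.1 + 1297.4
Qu = 1740.5 kN


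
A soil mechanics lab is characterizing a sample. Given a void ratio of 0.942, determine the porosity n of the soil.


Using the relation n = e / (1 + e)
n = 0.942 / (1 + 0.942)
n = 0.942 / 1.942
n = 0.4851


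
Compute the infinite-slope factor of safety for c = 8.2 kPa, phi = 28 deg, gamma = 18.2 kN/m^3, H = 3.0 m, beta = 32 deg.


Using Fs = c / (gamma*H*sin(beta)*cos(beta)) + tan(phi)/tan(beta)
Cohesion contribution = 8.2 / (18.2*3.0*sin(32)*cos(32))
Cohesion contribution = 0.334188
Friction contribution = tan(28)/tan(32) = 0.850913
Fs = 0.334188 + 0.850913
Fs = 1.185


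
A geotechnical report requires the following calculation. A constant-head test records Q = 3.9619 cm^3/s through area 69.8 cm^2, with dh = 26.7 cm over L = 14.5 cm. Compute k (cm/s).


Compute hydraulic gradient:
i = dh / L = 26.7 / 14.5 = 1.84138
Then apply Darcy's law:
k = Q / (A * i)
k = 3.9619 / (69.8 * 1.84138)
k = 3.9619 / 128.528
k = 0.030825 cm/s


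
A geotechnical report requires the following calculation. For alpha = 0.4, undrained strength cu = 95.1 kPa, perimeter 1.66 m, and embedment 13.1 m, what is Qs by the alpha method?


Using Qs = alpha * cu * perimeter * L
Qs = 0.4 * 95.1 * 1.66 * 13.1
Qs = 827.22 kN


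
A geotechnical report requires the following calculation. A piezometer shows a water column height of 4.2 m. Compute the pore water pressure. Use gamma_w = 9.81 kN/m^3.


Using u = gamma_w * h_w
u = 9.81 * 4.2
u = 41.2 kPa


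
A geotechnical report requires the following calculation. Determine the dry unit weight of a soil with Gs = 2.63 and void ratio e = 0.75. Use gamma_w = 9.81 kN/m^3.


Result: 14.743 kN/m^3

Derivation:
Using gamma_d = Gs * gamma_w / (1 + e)
gamma_d = 2.63 * 9.81 / (1 + 0.75)
gamma_d = 2.63 * 9.81 / 1.75
gamma_d = 14.743 kN/m^3


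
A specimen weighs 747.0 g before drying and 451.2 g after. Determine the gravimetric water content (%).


Result: 65.56 %

Derivation:
Using w = (m_wet - m_dry) / m_dry * 100
m_wet - m_dry = 747.0 - 451.2 = 295.8 g
w = 295.8 / 451.2 * 100
w = 65.56 %


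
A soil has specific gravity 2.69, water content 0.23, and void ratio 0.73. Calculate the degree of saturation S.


Result: 0.8475

Derivation:
Using S = Gs * w / e
S = 2.69 * 0.23 / 0.73
S = 0.8475


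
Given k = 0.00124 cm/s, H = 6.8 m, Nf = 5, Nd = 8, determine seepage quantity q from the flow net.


Convert k to m/s for unit consistency with H:
k = 0.00124 cm/s = 0.00124 / 100 m/s = 1.24e-05 m/s
Using q = k * H * Nf / Nd
Nf / Nd = 5 / 8 = 0.625
q = 1.24e-05 * 6.8 * 0.625
q = 5.27e-05 m^3/s per m


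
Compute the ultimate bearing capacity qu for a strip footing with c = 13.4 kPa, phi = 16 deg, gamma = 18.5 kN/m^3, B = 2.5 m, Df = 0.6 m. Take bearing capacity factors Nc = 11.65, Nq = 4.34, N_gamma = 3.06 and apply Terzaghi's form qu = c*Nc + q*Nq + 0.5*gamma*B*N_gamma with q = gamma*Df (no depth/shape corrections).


Compute qu = c*Nc + gamma*Df*Nq + 0.5*gamma*B*N_gamma
Term 1: 13.4 * 11.65 = 156.11
Term 2: 18.5 * 0.6 * 4.34 = 48.174
Term 3: 0.5 * 18.5 * 2.5 * 3.06 = 70.7625
qu = 156.11 + 48.174 + 70.7625
qu = 275.05 kPa


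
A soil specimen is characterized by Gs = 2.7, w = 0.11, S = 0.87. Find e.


Using the relation e = Gs * w / S
e = 2.7 * 0.11 / 0.87
e = 0.3414


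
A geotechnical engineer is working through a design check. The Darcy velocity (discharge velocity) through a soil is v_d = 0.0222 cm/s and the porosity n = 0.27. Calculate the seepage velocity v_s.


Using v_s = v_d / n
v_s = 0.0222 / 0.27
v_s = 0.08222 cm/s


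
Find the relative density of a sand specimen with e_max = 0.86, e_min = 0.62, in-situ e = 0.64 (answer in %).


Result: 91.67 %

Derivation:
Using Dr = (e_max - e) / (e_max - e_min) * 100
e_max - e = 0.86 - 0.64 = 0.22
e_max - e_min = 0.86 - 0.62 = 0.24
Dr = 0.22 / 0.24 * 100
Dr = 91.67 %


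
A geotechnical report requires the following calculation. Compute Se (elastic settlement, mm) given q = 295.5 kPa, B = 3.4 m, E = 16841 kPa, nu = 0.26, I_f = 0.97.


Result: 53.956 mm

Derivation:
Using Se = q * B * (1 - nu^2) * I_f / E
1 - nu^2 = 1 - 0.26^2 = 0.9324
Se = 295.5 * 3.4 * 0.9324 * 0.97 / 16841
Se = 0.053956 m
Convert to mm: Se = 0.053956 * 1000 = 53.956 mm


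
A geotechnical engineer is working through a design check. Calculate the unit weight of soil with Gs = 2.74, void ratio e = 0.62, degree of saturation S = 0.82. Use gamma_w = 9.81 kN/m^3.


Using gamma = gamma_w * (Gs + S*e) / (1 + e)
Numerator: Gs + S*e = 2.74 + 0.82*0.62 = 3.2484
Denominator: 1 + e = 1 + 0.62 = 1.62
gamma = 9.81 * 3.2484 / 1.62
gamma = 19.671 kN/m^3


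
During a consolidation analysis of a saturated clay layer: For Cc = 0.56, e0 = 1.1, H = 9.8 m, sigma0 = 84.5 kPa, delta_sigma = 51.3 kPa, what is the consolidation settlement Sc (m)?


Using Sc = Cc * H / (1 + e0) * log10((sigma0 + delta_sigma) / sigma0)
Stress ratio = (84.5 + 51.3) / 84.5 = 1.6071
log10(1.6071) = 0.206043
Cc * H / (1 + e0) = 0.56 * 9.8 / (1 + 1.1) = 2.61333
Sc = 2.61333 * 0.206043
Sc = 0.5385 m


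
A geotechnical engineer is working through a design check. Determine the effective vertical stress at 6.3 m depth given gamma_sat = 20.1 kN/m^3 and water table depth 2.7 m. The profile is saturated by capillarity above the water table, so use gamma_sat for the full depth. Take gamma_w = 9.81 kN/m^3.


Total stress = gamma_sat * depth
sigma = 20.1 * 6.3 = 126.63 kPa
Pore water pressure u = gamma_w * (depth - d_wt)
u = 9.81 * (6.3 - 2.7) = 35.316 kPa
Effective stress = sigma - u
sigma' = 126.63 - 35.316 = 91.31 kPa


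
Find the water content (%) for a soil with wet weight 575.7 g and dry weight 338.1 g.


Result: 70.28 %

Derivation:
Using w = (m_wet - m_dry) / m_dry * 100
m_wet - m_dry = 575.7 - 338.1 = 237.6 g
w = 237.6 / 338.1 * 100
w = 70.28 %


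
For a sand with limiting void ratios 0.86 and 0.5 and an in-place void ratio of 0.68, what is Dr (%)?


Using Dr = (e_max - e) / (e_max - e_min) * 100
e_max - e = 0.86 - 0.68 = 0.18
e_max - e_min = 0.86 - 0.5 = 0.36
Dr = 0.18 / 0.36 * 100
Dr = 50.0 %


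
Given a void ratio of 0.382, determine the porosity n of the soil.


Using the relation n = e / (1 + e)
n = 0.382 / (1 + 0.382)
n = 0.382 / 1.382
n = 0.2764


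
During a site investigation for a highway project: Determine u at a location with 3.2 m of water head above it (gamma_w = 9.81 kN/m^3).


Using u = gamma_w * h_w
u = 9.81 * 3.2
u = 31.39 kPa


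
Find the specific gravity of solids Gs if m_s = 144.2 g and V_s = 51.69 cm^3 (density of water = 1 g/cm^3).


Result: 2.79

Derivation:
Using Gs = m_s / (V_s * rho_w)
Since rho_w = 1 g/cm^3:
Gs = 144.2 / 51.69
Gs = 2.79


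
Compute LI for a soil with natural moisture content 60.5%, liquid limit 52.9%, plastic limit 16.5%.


Result: 1.209

Derivation:
First compute the plasticity index:
PI = LL - PL = 52.9 - 16.5 = 36.4
Then compute the liquidity index:
LI = (w - PL) / PI
LI = (60.5 - 16.5) / 36.4
LI = 1.209


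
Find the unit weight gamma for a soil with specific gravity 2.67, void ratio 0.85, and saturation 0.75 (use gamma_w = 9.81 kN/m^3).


Using gamma = gamma_w * (Gs + S*e) / (1 + e)
Numerator: Gs + S*e = 2.67 + 0.75*0.85 = 3.3075
Denominator: 1 + e = 1 + 0.85 = 1.85
gamma = 9.81 * 3.3075 / 1.85
gamma = 17.539 kN/m^3


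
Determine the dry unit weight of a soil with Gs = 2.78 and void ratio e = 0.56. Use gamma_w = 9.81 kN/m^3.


Using gamma_d = Gs * gamma_w / (1 + e)
gamma_d = 2.78 * 9.81 / (1 + 0.56)
gamma_d = 2.78 * 9.81 / 1.56
gamma_d = 17.482 kN/m^3


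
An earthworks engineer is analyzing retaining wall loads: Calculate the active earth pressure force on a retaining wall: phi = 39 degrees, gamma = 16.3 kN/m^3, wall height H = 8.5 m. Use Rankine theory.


Result: 133.96 kN/m

Derivation:
Compute active earth pressure coefficient:
Ka = tan^2(45 - phi/2) = tan^2(25.5) = 0.227506
Compute active force:
Pa = 0.5 * Ka * gamma * H^2
Pa = 0.5 * 0.227506 * 16.3 * 8.5^2
Pa = 133.96 kN/m


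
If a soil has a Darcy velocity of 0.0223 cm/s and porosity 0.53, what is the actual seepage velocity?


Using v_s = v_d / n
v_s = 0.0223 / 0.53
v_s = 0.04208 cm/s


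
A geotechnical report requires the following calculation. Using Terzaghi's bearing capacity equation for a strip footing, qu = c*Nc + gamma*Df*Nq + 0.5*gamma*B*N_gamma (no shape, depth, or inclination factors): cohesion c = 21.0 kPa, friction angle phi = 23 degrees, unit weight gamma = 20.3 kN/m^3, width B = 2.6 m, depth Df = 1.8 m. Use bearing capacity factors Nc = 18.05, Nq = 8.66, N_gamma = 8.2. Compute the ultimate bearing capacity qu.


Compute qu = c*Nc + gamma*Df*Nq + 0.5*gamma*B*N_gamma
Term 1: 21.0 * 18.05 = 379.05
Term 2: 20.3 * 1.8 * 8.66 = 316.4364
Term 3: 0.5 * 20.3 * 2.6 * 8.2 = 216.398
qu = 379.05 + 316.4364 + 216.398
qu = 911.88 kPa


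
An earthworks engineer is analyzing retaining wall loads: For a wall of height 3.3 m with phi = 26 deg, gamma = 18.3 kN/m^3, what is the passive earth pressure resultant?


Compute passive earth pressure coefficient:
Kp = tan^2(45 + phi/2) = tan^2(58.0) = 2.561071
Compute passive force:
Pp = 0.5 * Kp * gamma * H^2
Pp = 0.5 * 2.561071 * 18.3 * 3.3^2
Pp = 255.19 kN/m


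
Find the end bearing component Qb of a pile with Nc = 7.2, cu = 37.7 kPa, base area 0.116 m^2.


Using Qb = Nc * cu * Ab
Qb = 7.2 * 37.7 * 0.116
Qb = 31.49 kN


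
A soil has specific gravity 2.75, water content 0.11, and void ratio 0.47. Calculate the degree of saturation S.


Result: 0.6436

Derivation:
Using S = Gs * w / e
S = 2.75 * 0.11 / 0.47
S = 0.6436


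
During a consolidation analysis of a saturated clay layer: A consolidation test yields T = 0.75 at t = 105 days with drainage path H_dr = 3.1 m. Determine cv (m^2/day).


Using cv = T * H_dr^2 / t
H_dr^2 = 3.1^2 = 9.61
cv = 0.75 * 9.61 / 105
cv = 0.06864 m^2/day


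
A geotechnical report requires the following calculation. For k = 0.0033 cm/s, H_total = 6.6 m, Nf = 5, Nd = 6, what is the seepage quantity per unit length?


Result: 0.0001815 m^3/s per m

Derivation:
Convert k to m/s for unit consistency with H:
k = 0.0033 cm/s = 0.0033 / 100 m/s = 3.3e-05 m/s
Using q = k * H * Nf / Nd
Nf / Nd = 5 / 6 = 0.8333
q = 3.3e-05 * 6.6 * 0.8333
q = 0.0001815 m^3/s per m


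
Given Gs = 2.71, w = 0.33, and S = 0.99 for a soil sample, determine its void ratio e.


Using the relation e = Gs * w / S
e = 2.71 * 0.33 / 0.99
e = 0.9033


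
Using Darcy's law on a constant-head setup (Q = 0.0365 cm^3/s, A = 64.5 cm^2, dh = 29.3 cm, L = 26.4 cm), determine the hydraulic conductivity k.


Result: 0.00051 cm/s

Derivation:
Compute hydraulic gradient:
i = dh / L = 29.3 / 26.4 = 1.10985
Then apply Darcy's law:
k = Q / (A * i)
k = 0.0365 / (64.5 * 1.10985)
k = 0.0365 / 71.5852
k = 0.00051 cm/s


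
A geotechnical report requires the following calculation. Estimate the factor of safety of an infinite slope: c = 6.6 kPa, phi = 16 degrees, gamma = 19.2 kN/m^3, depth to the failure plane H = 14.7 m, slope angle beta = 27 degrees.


Using Fs = c / (gamma*H*sin(beta)*cos(beta)) + tan(phi)/tan(beta)
Cohesion contribution = 6.6 / (19.2*14.7*sin(27)*cos(27))
Cohesion contribution = 0.0578093
Friction contribution = tan(16)/tan(27) = 0.56277
Fs = 0.0578093 + 0.56277
Fs = 0.621


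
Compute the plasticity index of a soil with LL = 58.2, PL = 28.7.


Using PI = LL - PL
PI = 58.2 - 28.7
PI = 29.5


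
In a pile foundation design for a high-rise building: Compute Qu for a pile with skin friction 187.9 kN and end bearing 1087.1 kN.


Using Qu = Qf + Qb
Qu = 187.9 + 1087.1
Qu = 1275.0 kN


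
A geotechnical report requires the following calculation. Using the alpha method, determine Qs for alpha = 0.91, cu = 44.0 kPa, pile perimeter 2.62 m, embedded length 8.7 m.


Using Qs = alpha * cu * perimeter * L
Qs = 0.91 * 44.0 * 2.62 * 8.7
Qs = 912.67 kN


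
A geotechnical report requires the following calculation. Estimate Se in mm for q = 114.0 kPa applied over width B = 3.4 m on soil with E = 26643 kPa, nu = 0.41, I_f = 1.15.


Using Se = q * B * (1 - nu^2) * I_f / E
1 - nu^2 = 1 - 0.41^2 = 0.8319
Se = 114.0 * 3.4 * 0.8319 * 1.15 / 26643
Se = 0.013918 m
Convert to mm: Se = 0.013918 * 1000 = 13.918 mm


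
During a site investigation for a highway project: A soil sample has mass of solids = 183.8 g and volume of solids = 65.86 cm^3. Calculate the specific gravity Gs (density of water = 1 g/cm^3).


Using Gs = m_s / (V_s * rho_w)
Since rho_w = 1 g/cm^3:
Gs = 183.8 / 65.86
Gs = 2.791


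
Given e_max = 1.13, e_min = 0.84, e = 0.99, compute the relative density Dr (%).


Using Dr = (e_max - e) / (e_max - e_min) * 100
e_max - e = 1.13 - 0.99 = 0.14
e_max - e_min = 1.13 - 0.84 = 0.29
Dr = 0.14 / 0.29 * 100
Dr = 48.28 %


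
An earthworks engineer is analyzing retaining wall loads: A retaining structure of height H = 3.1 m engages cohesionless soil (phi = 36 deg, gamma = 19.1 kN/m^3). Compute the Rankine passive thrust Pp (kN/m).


Compute passive earth pressure coefficient:
Kp = tan^2(45 + phi/2) = tan^2(63.0) = 3.85184
Compute passive force:
Pp = 0.5 * Kp * gamma * H^2
Pp = 0.5 * 3.85184 * 19.1 * 3.1^2
Pp = 353.5 kN/m


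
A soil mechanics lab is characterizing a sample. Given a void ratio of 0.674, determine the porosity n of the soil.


Using the relation n = e / (1 + e)
n = 0.674 / (1 + 0.674)
n = 0.674 / 1.674
n = 0.4026


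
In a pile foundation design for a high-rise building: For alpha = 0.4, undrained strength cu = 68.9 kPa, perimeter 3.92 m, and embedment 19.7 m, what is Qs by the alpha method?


Result: 2128.29 kN

Derivation:
Using Qs = alpha * cu * perimeter * L
Qs = 0.4 * 68.9 * 3.92 * 19.7
Qs = 2128.29 kN


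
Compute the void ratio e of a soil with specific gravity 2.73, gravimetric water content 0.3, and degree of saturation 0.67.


Using the relation e = Gs * w / S
e = 2.73 * 0.3 / 0.67
e = 1.2224


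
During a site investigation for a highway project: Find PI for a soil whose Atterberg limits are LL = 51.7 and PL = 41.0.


Using PI = LL - PL
PI = 51.7 - 41.0
PI = 10.7


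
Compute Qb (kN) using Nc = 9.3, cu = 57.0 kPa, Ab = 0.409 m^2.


Using Qb = Nc * cu * Ab
Qb = 9.3 * 57.0 * 0.409
Qb = 216.81 kN


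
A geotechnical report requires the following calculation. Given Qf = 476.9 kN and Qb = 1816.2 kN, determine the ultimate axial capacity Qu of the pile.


Result: 2293.1 kN

Derivation:
Using Qu = Qf + Qb
Qu = 476.9 + 1816.2
Qu = 2293.1 kN


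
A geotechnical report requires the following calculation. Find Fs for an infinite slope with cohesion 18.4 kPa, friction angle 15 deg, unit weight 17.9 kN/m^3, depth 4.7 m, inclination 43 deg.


Using Fs = c / (gamma*H*sin(beta)*cos(beta)) + tan(phi)/tan(beta)
Cohesion contribution = 18.4 / (17.9*4.7*sin(43)*cos(43))
Cohesion contribution = 0.438486
Friction contribution = tan(15)/tan(43) = 0.28734
Fs = 0.438486 + 0.28734
Fs = 0.726


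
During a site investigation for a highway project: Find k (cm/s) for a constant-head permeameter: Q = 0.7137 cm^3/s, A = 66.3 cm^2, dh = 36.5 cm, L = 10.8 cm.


Compute hydraulic gradient:
i = dh / L = 36.5 / 10.8 = 3.37963
Then apply Darcy's law:
k = Q / (A * i)
k = 0.7137 / (66.3 * 3.37963)
k = 0.7137 / 224.069
k = 0.003185 cm/s


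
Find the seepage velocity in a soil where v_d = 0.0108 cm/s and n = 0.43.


Using v_s = v_d / n
v_s = 0.0108 / 0.43
v_s = 0.02512 cm/s


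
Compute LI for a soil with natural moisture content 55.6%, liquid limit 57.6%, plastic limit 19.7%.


First compute the plasticity index:
PI = LL - PL = 57.6 - 19.7 = 37.9
Then compute the liquidity index:
LI = (w - PL) / PI
LI = (55.6 - 19.7) / 37.9
LI = 0.947


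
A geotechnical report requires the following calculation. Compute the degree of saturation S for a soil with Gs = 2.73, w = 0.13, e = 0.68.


Result: 0.5219

Derivation:
Using S = Gs * w / e
S = 2.73 * 0.13 / 0.68
S = 0.5219


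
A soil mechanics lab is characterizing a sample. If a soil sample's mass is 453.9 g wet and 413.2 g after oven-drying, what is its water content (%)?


Using w = (m_wet - m_dry) / m_dry * 100
m_wet - m_dry = 453.9 - 413.2 = 40.7 g
w = 40.7 / 413.2 * 100
w = 9.85 %


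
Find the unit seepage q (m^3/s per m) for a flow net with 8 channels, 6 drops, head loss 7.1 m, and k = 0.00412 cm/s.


Convert k to m/s for unit consistency with H:
k = 0.00412 cm/s = 0.00412 / 100 m/s = 4.12e-05 m/s
Using q = k * H * Nf / Nd
Nf / Nd = 8 / 6 = 1.3333
q = 4.12e-05 * 7.1 * 1.3333
q = 0.00039 m^3/s per m


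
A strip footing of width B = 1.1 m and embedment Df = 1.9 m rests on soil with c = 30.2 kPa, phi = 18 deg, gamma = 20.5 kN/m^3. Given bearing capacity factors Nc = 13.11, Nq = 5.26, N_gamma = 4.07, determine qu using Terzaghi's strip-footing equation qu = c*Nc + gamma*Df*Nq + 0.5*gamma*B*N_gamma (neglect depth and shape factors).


Compute qu = c*Nc + gamma*Df*Nq + 0.5*gamma*B*N_gamma
Term 1: 30.2 * 13.11 = 395.922
Term 2: 20.5 * 1.9 * 5.26 = 204.877
Term 3: 0.5 * 20.5 * 1.1 * 4.07 = 45.88925
qu = 395.922 + 204.877 + 45.88925
qu = 646.69 kPa


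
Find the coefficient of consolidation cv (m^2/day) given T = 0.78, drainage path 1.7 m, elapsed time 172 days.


Result: 0.01311 m^2/day

Derivation:
Using cv = T * H_dr^2 / t
H_dr^2 = 1.7^2 = 2.89
cv = 0.78 * 2.89 / 172
cv = 0.01311 m^2/day


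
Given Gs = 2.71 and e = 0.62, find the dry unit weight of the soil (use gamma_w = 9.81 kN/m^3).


Using gamma_d = Gs * gamma_w / (1 + e)
gamma_d = 2.71 * 9.81 / (1 + 0.62)
gamma_d = 2.71 * 9.81 / 1.62
gamma_d = 16.411 kN/m^3


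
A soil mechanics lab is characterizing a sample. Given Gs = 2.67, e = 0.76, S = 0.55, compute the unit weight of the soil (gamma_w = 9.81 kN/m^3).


Using gamma = gamma_w * (Gs + S*e) / (1 + e)
Numerator: Gs + S*e = 2.67 + 0.55*0.76 = 3.088
Denominator: 1 + e = 1 + 0.76 = 1.76
gamma = 9.81 * 3.088 / 1.76
gamma = 17.212 kN/m^3


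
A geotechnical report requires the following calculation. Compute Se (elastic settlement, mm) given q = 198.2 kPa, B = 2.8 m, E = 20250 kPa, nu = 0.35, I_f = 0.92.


Using Se = q * B * (1 - nu^2) * I_f / E
1 - nu^2 = 1 - 0.35^2 = 0.8775
Se = 198.2 * 2.8 * 0.8775 * 0.92 / 20250
Se = 0.022124 m
Convert to mm: Se = 0.022124 * 1000 = 22.124 mm


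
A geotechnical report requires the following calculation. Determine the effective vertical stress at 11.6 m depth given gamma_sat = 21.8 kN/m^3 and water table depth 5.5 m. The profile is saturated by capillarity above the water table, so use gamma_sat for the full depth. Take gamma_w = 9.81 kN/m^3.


Total stress = gamma_sat * depth
sigma = 21.8 * 11.6 = 252.88 kPa
Pore water pressure u = gamma_w * (depth - d_wt)
u = 9.81 * (11.6 - 5.5) = 59.841 kPa
Effective stress = sigma - u
sigma' = 252.88 - 59.841 = 193.04 kPa


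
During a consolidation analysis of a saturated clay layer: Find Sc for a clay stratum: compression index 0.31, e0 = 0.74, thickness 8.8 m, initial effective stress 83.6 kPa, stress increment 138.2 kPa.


Using Sc = Cc * H / (1 + e0) * log10((sigma0 + delta_sigma) / sigma0)
Stress ratio = (83.6 + 138.2) / 83.6 = 2.65311
log10(2.65311) = 0.423755
Cc * H / (1 + e0) = 0.31 * 8.8 / (1 + 0.74) = 1.56782
Sc = 1.56782 * 0.423755
Sc = 0.6644 m


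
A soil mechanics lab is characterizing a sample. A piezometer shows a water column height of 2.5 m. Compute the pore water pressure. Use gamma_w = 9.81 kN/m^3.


Using u = gamma_w * h_w
u = 9.81 * 2.5
u = 24.53 kPa


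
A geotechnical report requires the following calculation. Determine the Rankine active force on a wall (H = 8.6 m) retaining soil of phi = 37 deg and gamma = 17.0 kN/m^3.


Compute active earth pressure coefficient:
Ka = tan^2(45 - phi/2) = tan^2(26.5) = 0.248584
Compute active force:
Pa = 0.5 * Ka * gamma * H^2
Pa = 0.5 * 0.248584 * 17.0 * 8.6^2
Pa = 156.27 kN/m


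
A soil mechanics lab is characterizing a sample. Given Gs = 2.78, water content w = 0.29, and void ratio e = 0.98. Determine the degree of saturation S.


Result: 0.8227

Derivation:
Using S = Gs * w / e
S = 2.78 * 0.29 / 0.98
S = 0.8227


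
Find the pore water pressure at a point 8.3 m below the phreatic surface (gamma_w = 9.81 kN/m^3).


Result: 81.42 kPa

Derivation:
Using u = gamma_w * h_w
u = 9.81 * 8.3
u = 81.42 kPa


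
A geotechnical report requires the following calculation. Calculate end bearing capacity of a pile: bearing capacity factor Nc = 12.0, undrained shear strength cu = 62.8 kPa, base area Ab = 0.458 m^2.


Using Qb = Nc * cu * Ab
Qb = 12.0 * 62.8 * 0.458
Qb = 345.15 kN


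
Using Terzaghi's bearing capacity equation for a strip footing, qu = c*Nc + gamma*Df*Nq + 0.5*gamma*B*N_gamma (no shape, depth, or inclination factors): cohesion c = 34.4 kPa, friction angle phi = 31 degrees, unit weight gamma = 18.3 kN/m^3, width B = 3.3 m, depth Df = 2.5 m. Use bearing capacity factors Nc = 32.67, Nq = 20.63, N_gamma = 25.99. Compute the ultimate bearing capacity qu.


Compute qu = c*Nc + gamma*Df*Nq + 0.5*gamma*B*N_gamma
Term 1: 34.4 * 32.67 = 1123.848
Term 2: 18.3 * 2.5 * 20.63 = 943.8225
Term 3: 0.5 * 18.3 * 3.3 * 25.99 = 784.76805
qu = 1123.848 + 943.8225 + 784.76805
qu = 2852.44 kPa


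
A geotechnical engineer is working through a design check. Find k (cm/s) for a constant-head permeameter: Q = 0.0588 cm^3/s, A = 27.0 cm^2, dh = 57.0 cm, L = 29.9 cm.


Compute hydraulic gradient:
i = dh / L = 57.0 / 29.9 = 1.90635
Then apply Darcy's law:
k = Q / (A * i)
k = 0.0588 / (27.0 * 1.90635)
k = 0.0588 / 51.4716
k = 0.001142 cm/s


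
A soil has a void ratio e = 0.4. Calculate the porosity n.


Result: 0.2857

Derivation:
Using the relation n = e / (1 + e)
n = 0.4 / (1 + 0.4)
n = 0.4 / 1.4
n = 0.2857


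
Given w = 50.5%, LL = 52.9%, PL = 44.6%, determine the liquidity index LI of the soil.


First compute the plasticity index:
PI = LL - PL = 52.9 - 44.6 = 8.3
Then compute the liquidity index:
LI = (w - PL) / PI
LI = (50.5 - 44.6) / 8.3
LI = 0.711


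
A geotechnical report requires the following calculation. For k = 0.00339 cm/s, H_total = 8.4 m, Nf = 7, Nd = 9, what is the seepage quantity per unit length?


Convert k to m/s for unit consistency with H:
k = 0.00339 cm/s = 0.00339 / 100 m/s = 3.39e-05 m/s
Using q = k * H * Nf / Nd
Nf / Nd = 7 / 9 = 0.7778
q = 3.39e-05 * 8.4 * 0.7778
q = 0.0002215 m^3/s per m


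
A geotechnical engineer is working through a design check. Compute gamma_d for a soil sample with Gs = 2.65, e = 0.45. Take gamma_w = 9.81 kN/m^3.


Result: 17.929 kN/m^3

Derivation:
Using gamma_d = Gs * gamma_w / (1 + e)
gamma_d = 2.65 * 9.81 / (1 + 0.45)
gamma_d = 2.65 * 9.81 / 1.45
gamma_d = 17.929 kN/m^3


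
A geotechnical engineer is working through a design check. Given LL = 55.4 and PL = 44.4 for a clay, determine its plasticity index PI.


Using PI = LL - PL
PI = 55.4 - 44.4
PI = 11.0


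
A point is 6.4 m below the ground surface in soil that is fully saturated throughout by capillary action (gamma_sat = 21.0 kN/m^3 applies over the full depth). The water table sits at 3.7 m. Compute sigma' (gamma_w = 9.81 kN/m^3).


Total stress = gamma_sat * depth
sigma = 21.0 * 6.4 = 134.4 kPa
Pore water pressure u = gamma_w * (depth - d_wt)
u = 9.81 * (6.4 - 3.7) = 26.487 kPa
Effective stress = sigma - u
sigma' = 134.4 - 26.487 = 107.91 kPa


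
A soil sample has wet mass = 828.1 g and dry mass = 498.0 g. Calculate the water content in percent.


Using w = (m_wet - m_dry) / m_dry * 100
m_wet - m_dry = 828.1 - 498.0 = 330.1 g
w = 330.1 / 498.0 * 100
w = 66.29 %


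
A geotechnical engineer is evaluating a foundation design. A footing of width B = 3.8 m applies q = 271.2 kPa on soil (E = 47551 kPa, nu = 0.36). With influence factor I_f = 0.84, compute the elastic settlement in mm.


Result: 15.846 mm

Derivation:
Using Se = q * B * (1 - nu^2) * I_f / E
1 - nu^2 = 1 - 0.36^2 = 0.8704
Se = 271.2 * 3.8 * 0.8704 * 0.84 / 47551
Se = 0.015846 m
Convert to mm: Se = 0.015846 * 1000 = 15.846 mm


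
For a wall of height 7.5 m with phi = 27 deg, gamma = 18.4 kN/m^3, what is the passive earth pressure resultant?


Compute passive earth pressure coefficient:
Kp = tan^2(45 + phi/2) = tan^2(58.5) = 2.66294
Compute passive force:
Pp = 0.5 * Kp * gamma * H^2
Pp = 0.5 * 2.66294 * 18.4 * 7.5^2
Pp = 1378.07 kN/m


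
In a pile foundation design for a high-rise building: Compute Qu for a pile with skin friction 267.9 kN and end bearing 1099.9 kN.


Result: 1367.8 kN

Derivation:
Using Qu = Qf + Qb
Qu = 267.9 + 1099.9
Qu = 1367.8 kN


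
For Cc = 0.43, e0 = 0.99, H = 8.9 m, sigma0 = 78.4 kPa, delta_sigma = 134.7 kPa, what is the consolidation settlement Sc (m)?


Using Sc = Cc * H / (1 + e0) * log10((sigma0 + delta_sigma) / sigma0)
Stress ratio = (78.4 + 134.7) / 78.4 = 2.71811
log10(2.71811) = 0.434267
Cc * H / (1 + e0) = 0.43 * 8.9 / (1 + 0.99) = 1.92312
Sc = 1.92312 * 0.434267
Sc = 0.8351 m


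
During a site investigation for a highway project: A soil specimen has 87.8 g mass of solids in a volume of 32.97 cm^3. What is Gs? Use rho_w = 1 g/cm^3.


Using Gs = m_s / (V_s * rho_w)
Since rho_w = 1 g/cm^3:
Gs = 87.8 / 32.97
Gs = 2.663


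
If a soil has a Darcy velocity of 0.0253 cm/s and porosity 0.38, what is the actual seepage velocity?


Using v_s = v_d / n
v_s = 0.0253 / 0.38
v_s = 0.06658 cm/s


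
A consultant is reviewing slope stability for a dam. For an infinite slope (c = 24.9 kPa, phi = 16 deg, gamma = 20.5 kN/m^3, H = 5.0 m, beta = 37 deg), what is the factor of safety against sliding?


Using Fs = c / (gamma*H*sin(beta)*cos(beta)) + tan(phi)/tan(beta)
Cohesion contribution = 24.9 / (20.5*5.0*sin(37)*cos(37))
Cohesion contribution = 0.505433
Friction contribution = tan(16)/tan(37) = 0.380524
Fs = 0.505433 + 0.380524
Fs = 0.886


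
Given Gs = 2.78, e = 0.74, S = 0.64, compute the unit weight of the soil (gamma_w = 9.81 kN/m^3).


Using gamma = gamma_w * (Gs + S*e) / (1 + e)
Numerator: Gs + S*e = 2.78 + 0.64*0.74 = 3.2536
Denominator: 1 + e = 1 + 0.74 = 1.74
gamma = 9.81 * 3.2536 / 1.74
gamma = 18.344 kN/m^3


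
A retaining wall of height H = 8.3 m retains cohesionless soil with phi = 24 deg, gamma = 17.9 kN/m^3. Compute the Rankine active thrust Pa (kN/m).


Result: 260.02 kN/m

Derivation:
Compute active earth pressure coefficient:
Ka = tan^2(45 - phi/2) = tan^2(33.0) = 0.42173
Compute active force:
Pa = 0.5 * Ka * gamma * H^2
Pa = 0.5 * 0.42173 * 17.9 * 8.3^2
Pa = 260.02 kN/m


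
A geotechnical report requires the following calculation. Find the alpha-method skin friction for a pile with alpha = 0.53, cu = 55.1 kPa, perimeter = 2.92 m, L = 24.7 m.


Using Qs = alpha * cu * perimeter * L
Qs = 0.53 * 55.1 * 2.92 * 24.7
Qs = 2106.24 kN


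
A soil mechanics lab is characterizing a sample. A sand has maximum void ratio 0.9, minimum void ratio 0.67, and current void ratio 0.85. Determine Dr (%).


Result: 21.74 %

Derivation:
Using Dr = (e_max - e) / (e_max - e_min) * 100
e_max - e = 0.9 - 0.85 = 0.05
e_max - e_min = 0.9 - 0.67 = 0.23
Dr = 0.05 / 0.23 * 100
Dr = 21.74 %


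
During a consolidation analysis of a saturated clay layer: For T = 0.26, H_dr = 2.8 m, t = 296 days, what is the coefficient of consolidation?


Using cv = T * H_dr^2 / t
H_dr^2 = 2.8^2 = 7.84
cv = 0.26 * 7.84 / 296
cv = 0.00689 m^2/day


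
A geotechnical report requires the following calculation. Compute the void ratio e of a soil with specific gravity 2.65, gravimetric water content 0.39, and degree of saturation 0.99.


Using the relation e = Gs * w / S
e = 2.65 * 0.39 / 0.99
e = 1.0439


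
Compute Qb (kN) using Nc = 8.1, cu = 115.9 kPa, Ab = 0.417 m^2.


Using Qb = Nc * cu * Ab
Qb = 8.1 * 115.9 * 0.417
Qb = 391.48 kN


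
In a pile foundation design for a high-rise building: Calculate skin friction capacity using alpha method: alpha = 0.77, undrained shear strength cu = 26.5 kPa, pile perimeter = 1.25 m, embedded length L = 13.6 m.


Using Qs = alpha * cu * perimeter * L
Qs = 0.77 * 26.5 * 1.25 * 13.6
Qs = 346.88 kN


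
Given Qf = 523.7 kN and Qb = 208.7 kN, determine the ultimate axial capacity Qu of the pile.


Using Qu = Qf + Qb
Qu = 523.7 + 208.7
Qu = 732.4 kN


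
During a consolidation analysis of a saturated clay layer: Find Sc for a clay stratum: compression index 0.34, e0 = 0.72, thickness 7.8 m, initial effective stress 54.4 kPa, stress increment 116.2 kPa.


Using Sc = Cc * H / (1 + e0) * log10((sigma0 + delta_sigma) / sigma0)
Stress ratio = (54.4 + 116.2) / 54.4 = 3.13603
log10(3.13603) = 0.49638
Cc * H / (1 + e0) = 0.34 * 7.8 / (1 + 0.72) = 1.54186
Sc = 1.54186 * 0.49638
Sc = 0.7653 m


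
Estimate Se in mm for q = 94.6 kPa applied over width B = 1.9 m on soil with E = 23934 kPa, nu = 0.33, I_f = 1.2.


Using Se = q * B * (1 - nu^2) * I_f / E
1 - nu^2 = 1 - 0.33^2 = 0.8911
Se = 94.6 * 1.9 * 0.8911 * 1.2 / 23934
Se = 0.008030 m
Convert to mm: Se = 0.008030 * 1000 = 8.03 mm


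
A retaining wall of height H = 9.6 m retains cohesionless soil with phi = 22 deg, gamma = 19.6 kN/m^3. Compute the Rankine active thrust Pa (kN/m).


Compute active earth pressure coefficient:
Ka = tan^2(45 - phi/2) = tan^2(34.0) = 0.454962
Compute active force:
Pa = 0.5 * Ka * gamma * H^2
Pa = 0.5 * 0.454962 * 19.6 * 9.6^2
Pa = 410.91 kN/m


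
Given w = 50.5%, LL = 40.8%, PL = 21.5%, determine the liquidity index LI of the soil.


Result: 1.503

Derivation:
First compute the plasticity index:
PI = LL - PL = 40.8 - 21.5 = 19.3
Then compute the liquidity index:
LI = (w - PL) / PI
LI = (50.5 - 21.5) / 19.3
LI = 1.503
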